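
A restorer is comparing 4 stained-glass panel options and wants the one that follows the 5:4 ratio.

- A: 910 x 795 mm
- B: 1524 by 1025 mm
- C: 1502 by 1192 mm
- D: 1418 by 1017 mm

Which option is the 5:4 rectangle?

C

Target 5:4 ≈ 1.250.
A: 1.145 (Δ0.105)  B: 1.487 (Δ0.237)  C: 1.260 (Δ0.010)  D: 1.394 (Δ0.144)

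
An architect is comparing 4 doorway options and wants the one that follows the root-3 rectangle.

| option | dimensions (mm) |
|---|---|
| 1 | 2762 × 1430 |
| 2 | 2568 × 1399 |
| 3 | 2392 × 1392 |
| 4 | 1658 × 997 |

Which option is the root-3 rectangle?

3

Ratios (long/short): 1 ≈ 1.931; 2 ≈ 1.836; 3 ≈ 1.718; 4 ≈ 1.663.
root-3 ≈ 1.732; option 3 is nearest (Δ 0.014).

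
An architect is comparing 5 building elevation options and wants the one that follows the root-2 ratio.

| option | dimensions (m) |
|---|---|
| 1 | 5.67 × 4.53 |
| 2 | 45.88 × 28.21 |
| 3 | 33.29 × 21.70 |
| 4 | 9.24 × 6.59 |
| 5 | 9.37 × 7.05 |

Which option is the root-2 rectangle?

4

Target root-2 ≈ 1.414.
1: 1.252 (Δ0.162)  2: 1.626 (Δ0.212)  3: 1.534 (Δ0.120)  4: 1.402 (Δ0.012)  5: 1.329 (Δ0.085)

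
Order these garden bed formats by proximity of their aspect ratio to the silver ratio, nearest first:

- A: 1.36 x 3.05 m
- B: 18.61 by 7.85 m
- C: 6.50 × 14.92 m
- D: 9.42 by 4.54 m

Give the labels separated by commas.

B, C, A, D

A: 3.05/1.36 ≈ 2.243 → |2.243 − 2.414| = 0.171
B: 18.61/7.85 ≈ 2.371 → |2.371 − 2.414| = 0.043
C: 14.92/6.50 ≈ 2.295 → |2.295 − 2.414| = 0.119
D: 9.42/4.54 ≈ 2.075 → |2.075 − 2.414| = 0.339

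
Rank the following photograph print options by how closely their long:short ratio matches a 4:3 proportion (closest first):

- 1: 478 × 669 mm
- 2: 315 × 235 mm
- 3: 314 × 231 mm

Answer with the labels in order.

Ratios: 1 = 669 / 478 ≈ 1.400; 2 = 315 / 235 ≈ 1.340; 3 = 314 / 231 ≈ 1.359.
|Δ from 1.333|: 1 0.067; 2 0.007; 3 0.026.

2, 3, 1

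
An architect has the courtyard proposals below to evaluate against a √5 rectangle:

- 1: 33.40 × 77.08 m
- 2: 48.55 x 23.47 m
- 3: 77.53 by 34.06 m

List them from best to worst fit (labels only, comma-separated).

3, 1, 2

Ratios: 1 = 77.08 / 33.40 ≈ 2.308; 2 = 48.55 / 23.47 ≈ 2.069; 3 = 77.53 / 34.06 ≈ 2.276.
|Δ from 2.236|: 1 0.072; 2 0.167; 3 0.040.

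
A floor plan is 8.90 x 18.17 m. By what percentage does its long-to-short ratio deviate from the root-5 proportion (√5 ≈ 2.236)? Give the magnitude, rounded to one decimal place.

8.7%

Ratio = 18.17 / 8.90 ≈ 2.0416.
Ideal root-5 ≈ 2.2361. |2.0416 − 2.2361| / 2.2361 ≈ 8.70% → 8.7%.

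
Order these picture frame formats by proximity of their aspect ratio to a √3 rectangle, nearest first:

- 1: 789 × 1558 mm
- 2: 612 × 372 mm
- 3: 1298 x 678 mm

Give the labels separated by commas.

2, 3, 1

Ratios: 1 = 1558 / 789 ≈ 1.975; 2 = 612 / 372 ≈ 1.645; 3 = 1298 / 678 ≈ 1.914.
|Δ from 1.732|: 1 0.243; 2 0.087; 3 0.182.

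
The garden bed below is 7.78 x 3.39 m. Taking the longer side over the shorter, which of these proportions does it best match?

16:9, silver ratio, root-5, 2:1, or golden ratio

7.78/3.39 ≈ 2.295. Nearest candidates are root-5 (2.236, off by 0.059) and silver ratio (2.414, off by 0.119).

root-5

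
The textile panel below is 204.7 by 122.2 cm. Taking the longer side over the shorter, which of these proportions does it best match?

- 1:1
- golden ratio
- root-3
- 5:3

5:3

Ratio = 204.7 / 122.2 ≈ 1.675.
Distances: 1:1 1.000 (Δ 0.675); golden ratio 1.618 (Δ 0.057); root-3 1.732 (Δ 0.057); 5:3 1.667 (Δ 0.008).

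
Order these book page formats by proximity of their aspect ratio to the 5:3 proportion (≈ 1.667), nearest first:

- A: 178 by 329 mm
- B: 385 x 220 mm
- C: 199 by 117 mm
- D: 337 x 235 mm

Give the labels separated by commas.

A: 329/178 ≈ 1.848 → |1.848 − 1.667| = 0.181
B: 385/220 ≈ 1.750 → |1.750 − 1.667| = 0.083
C: 199/117 ≈ 1.701 → |1.701 − 1.667| = 0.034
D: 337/235 ≈ 1.434 → |1.434 − 1.667| = 0.233

C, B, A, D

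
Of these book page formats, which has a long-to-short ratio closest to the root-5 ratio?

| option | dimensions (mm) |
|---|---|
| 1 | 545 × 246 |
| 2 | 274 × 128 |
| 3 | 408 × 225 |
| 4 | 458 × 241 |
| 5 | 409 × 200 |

1

Target root-5 ≈ 2.236.
1: 2.215 (Δ0.021)  2: 2.141 (Δ0.095)  3: 1.813 (Δ0.423)  4: 1.900 (Δ0.336)  5: 2.045 (Δ0.191)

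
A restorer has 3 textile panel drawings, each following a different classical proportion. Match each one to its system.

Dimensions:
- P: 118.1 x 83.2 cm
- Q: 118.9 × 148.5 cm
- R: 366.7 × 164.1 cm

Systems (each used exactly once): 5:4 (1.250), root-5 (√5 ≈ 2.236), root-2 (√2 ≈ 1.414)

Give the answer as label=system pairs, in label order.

Ratios: P ≈ 1.419; Q ≈ 1.249; R ≈ 2.235.
Targets: 5:4 ≈ 1.250; root-5 ≈ 2.236; root-2 ≈ 1.414.

P=root-2, Q=5:4, R=root-5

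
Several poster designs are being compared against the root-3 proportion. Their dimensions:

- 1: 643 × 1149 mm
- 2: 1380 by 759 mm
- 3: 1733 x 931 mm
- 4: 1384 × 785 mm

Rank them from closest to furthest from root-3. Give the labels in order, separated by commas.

4, 1, 2, 3

1: 1149/643 ≈ 1.787 → |1.787 − 1.732| = 0.055
2: 1380/759 ≈ 1.818 → |1.818 − 1.732| = 0.086
3: 1733/931 ≈ 1.861 → |1.861 − 1.732| = 0.129
4: 1384/785 ≈ 1.763 → |1.763 − 1.732| = 0.031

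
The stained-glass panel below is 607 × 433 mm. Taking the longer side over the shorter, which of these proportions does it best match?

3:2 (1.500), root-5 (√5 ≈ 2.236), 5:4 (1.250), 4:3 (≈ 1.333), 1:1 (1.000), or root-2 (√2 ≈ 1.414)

root-2

Ratio = 607 / 433 ≈ 1.402.
Distances: 3:2 1.500 (Δ 0.098); root-5 2.236 (Δ 0.834); 5:4 1.250 (Δ 0.152); 4:3 1.333 (Δ 0.069); 1:1 1.000 (Δ 0.402); root-2 1.414 (Δ 0.012).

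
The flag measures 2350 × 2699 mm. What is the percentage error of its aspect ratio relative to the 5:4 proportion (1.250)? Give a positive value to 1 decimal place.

Ratio = 2699 / 2350 ≈ 1.1485.
Ideal 5:4 = 1.2500. |1.1485 − 1.2500| / 1.2500 ≈ 8.12% → 8.1%.

8.1%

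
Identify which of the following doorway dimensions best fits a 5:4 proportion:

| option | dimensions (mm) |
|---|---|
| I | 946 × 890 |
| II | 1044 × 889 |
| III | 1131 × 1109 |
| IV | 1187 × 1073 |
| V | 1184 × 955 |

V

Ratios (long/short): I ≈ 1.063; II ≈ 1.174; III ≈ 1.020; IV ≈ 1.106; V ≈ 1.240.
5:4 ≈ 1.250; option V is nearest (Δ 0.010).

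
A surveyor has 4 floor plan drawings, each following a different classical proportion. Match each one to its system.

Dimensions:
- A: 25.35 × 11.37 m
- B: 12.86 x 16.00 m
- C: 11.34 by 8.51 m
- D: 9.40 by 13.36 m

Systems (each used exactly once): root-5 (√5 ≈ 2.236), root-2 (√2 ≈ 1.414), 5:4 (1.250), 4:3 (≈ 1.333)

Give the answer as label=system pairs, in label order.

Ratios: A ≈ 2.230; B ≈ 1.244; C ≈ 1.333; D ≈ 1.421.
Targets: root-5 ≈ 2.236; root-2 ≈ 1.414; 5:4 ≈ 1.250; 4:3 ≈ 1.333.

A=root-5, B=5:4, C=4:3, D=root-2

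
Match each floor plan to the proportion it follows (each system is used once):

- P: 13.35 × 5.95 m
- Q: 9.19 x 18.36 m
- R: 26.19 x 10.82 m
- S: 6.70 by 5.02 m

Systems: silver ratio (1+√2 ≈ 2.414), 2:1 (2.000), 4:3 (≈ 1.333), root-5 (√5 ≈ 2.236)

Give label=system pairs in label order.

Ratios: P ≈ 2.244; Q ≈ 1.998; R ≈ 2.421; S ≈ 1.335.
Targets: silver ratio ≈ 2.414; 2:1 ≈ 2.000; 4:3 ≈ 1.333; root-5 ≈ 2.236.

P=root-5, Q=2:1, R=silver ratio, S=4:3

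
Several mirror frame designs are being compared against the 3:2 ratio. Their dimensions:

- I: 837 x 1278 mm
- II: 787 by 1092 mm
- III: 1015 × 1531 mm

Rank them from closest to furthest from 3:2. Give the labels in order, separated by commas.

III, I, II

I: 1278/837 ≈ 1.527 → |1.527 − 1.500| = 0.027
II: 1092/787 ≈ 1.388 → |1.388 − 1.500| = 0.112
III: 1531/1015 ≈ 1.508 → |1.508 − 1.500| = 0.008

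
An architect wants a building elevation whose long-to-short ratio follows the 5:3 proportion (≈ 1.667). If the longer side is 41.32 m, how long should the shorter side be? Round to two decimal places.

24.79 m

5:3 ≈ 1.66667.
Shorter side = 41.32 ÷ 1.66667 ≈ 24.7920 → 24.79 m.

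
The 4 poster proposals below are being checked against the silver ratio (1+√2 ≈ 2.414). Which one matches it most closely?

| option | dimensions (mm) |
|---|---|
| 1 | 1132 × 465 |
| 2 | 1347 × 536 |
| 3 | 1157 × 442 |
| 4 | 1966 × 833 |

Ratios (long/short): 1 ≈ 2.434; 2 ≈ 2.513; 3 ≈ 2.618; 4 ≈ 2.360.
silver ratio ≈ 2.414; option 1 is nearest (Δ 0.020).

1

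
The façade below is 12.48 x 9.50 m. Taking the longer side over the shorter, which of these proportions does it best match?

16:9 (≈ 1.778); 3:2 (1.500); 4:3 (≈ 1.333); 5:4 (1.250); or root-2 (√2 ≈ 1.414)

Ratio = 12.48 / 9.50 ≈ 1.314.
Distances: 16:9 1.778 (Δ 0.464); 3:2 1.500 (Δ 0.186); 4:3 1.333 (Δ 0.019); 5:4 1.250 (Δ 0.064); root-2 1.414 (Δ 0.100).

4:3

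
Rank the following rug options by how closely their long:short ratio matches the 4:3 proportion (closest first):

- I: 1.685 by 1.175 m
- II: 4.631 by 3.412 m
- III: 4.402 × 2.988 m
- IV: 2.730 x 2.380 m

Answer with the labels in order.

I: 1.685/1.175 ≈ 1.434 → |1.434 − 1.333| = 0.101
II: 4.631/3.412 ≈ 1.357 → |1.357 − 1.333| = 0.024
III: 4.402/2.988 ≈ 1.473 → |1.473 − 1.333| = 0.140
IV: 2.730/2.380 ≈ 1.147 → |1.147 − 1.333| = 0.186

II, I, III, IV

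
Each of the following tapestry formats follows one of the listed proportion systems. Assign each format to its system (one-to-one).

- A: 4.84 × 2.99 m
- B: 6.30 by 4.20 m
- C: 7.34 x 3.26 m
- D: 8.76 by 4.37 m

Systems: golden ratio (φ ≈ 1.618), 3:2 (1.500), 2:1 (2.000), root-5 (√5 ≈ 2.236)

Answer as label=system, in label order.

A = 4.84/2.99 ≈ 1.619 → golden ratio (1.618)
B = 6.30/4.20 ≈ 1.500 → 3:2 (1.500)
C = 7.34/3.26 ≈ 2.252 → root-5 (2.236)
D = 8.76/4.37 ≈ 2.005 → 2:1 (2.000)

A=golden ratio, B=3:2, C=root-5, D=2:1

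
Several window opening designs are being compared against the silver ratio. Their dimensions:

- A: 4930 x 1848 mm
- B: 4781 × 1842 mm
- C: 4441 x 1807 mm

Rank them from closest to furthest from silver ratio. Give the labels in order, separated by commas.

C, B, A

A: 4930/1848 ≈ 2.668 → |2.668 − 2.414| = 0.254
B: 4781/1842 ≈ 2.596 → |2.596 − 2.414| = 0.182
C: 4441/1807 ≈ 2.458 → |2.458 − 2.414| = 0.044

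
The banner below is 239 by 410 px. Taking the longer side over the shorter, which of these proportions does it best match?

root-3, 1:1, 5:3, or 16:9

410/239 ≈ 1.715. Nearest candidates are root-3 (1.732, off by 0.017) and 5:3 (1.667, off by 0.048).

root-3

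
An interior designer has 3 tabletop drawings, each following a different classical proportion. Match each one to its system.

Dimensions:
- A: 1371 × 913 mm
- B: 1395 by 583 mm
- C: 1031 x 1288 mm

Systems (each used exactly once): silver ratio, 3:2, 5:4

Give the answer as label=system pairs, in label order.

A=3:2, B=silver ratio, C=5:4

Ratios: A ≈ 1.502; B ≈ 2.393; C ≈ 1.249.
Targets: silver ratio ≈ 2.414; 3:2 ≈ 1.500; 5:4 ≈ 1.250.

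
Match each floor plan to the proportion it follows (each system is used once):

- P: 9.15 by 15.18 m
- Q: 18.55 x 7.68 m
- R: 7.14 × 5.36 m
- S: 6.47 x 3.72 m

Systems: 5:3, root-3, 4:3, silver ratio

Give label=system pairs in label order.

P = 15.18/9.15 ≈ 1.659 → 5:3 (1.667)
Q = 18.55/7.68 ≈ 2.415 → silver ratio (2.414)
R = 7.14/5.36 ≈ 1.332 → 4:3 (1.333)
S = 6.47/3.72 ≈ 1.739 → root-3 (1.732)

P=5:3, Q=silver ratio, R=4:3, S=root-3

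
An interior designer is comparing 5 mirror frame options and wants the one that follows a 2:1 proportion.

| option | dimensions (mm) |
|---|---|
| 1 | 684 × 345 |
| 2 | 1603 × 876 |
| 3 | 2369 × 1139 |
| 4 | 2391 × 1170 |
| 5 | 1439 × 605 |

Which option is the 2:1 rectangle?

Ratios (long/short): 1 ≈ 1.983; 2 ≈ 1.830; 3 ≈ 2.080; 4 ≈ 2.044; 5 ≈ 2.379.
2:1 ≈ 2.000; option 1 is nearest (Δ 0.017).

1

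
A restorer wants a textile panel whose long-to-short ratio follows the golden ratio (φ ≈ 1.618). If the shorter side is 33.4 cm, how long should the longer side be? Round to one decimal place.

54.0 cm

golden ratio ≈ 1.61803.
Longer side = 33.4 × 1.61803 ≈ 54.042 → 54.0 cm.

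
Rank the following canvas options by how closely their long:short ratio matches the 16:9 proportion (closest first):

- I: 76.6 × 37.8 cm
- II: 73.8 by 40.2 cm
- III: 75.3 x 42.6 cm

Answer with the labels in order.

III, II, I

Ratios: I = 76.6 / 37.8 ≈ 2.026; II = 73.8 / 40.2 ≈ 1.836; III = 75.3 / 42.6 ≈ 1.768.
|Δ from 1.778|: I 0.248; II 0.058; III 0.010.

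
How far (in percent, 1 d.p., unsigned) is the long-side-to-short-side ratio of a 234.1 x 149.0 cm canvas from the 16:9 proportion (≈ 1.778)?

11.6%

Ratio = 234.1 / 149.0 ≈ 1.5711.
Ideal 16:9 ≈ 1.7778. |1.5711 − 1.7778| / 1.7778 ≈ 11.63% → 11.6%.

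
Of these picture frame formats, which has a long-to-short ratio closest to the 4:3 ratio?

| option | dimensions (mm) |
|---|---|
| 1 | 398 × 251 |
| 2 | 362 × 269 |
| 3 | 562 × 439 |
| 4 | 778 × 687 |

Ratios (long/short): 1 ≈ 1.586; 2 ≈ 1.346; 3 ≈ 1.280; 4 ≈ 1.132.
4:3 ≈ 1.333; option 2 is nearest (Δ 0.013).

2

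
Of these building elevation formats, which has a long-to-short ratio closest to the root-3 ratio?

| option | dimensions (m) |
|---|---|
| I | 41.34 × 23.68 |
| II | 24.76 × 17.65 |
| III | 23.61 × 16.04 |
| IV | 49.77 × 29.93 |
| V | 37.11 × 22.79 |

I

Ratios (long/short): I ≈ 1.746; II ≈ 1.403; III ≈ 1.472; IV ≈ 1.663; V ≈ 1.628.
root-3 ≈ 1.732; option I is nearest (Δ 0.014).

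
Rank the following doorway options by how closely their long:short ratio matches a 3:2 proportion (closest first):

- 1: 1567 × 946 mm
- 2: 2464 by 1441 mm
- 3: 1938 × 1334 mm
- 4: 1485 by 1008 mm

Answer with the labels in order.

Ratios: 1 = 1567 / 946 ≈ 1.656; 2 = 2464 / 1441 ≈ 1.710; 3 = 1938 / 1334 ≈ 1.453; 4 = 1485 / 1008 ≈ 1.473.
|Δ from 1.500|: 1 0.156; 2 0.210; 3 0.047; 4 0.027.

4, 3, 1, 2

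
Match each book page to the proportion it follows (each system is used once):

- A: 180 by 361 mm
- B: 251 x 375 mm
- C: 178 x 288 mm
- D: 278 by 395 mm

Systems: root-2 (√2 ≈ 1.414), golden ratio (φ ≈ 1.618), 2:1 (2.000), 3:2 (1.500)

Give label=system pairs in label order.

Ratios: A ≈ 2.006; B ≈ 1.494; C ≈ 1.618; D ≈ 1.421.
Targets: root-2 ≈ 1.414; golden ratio ≈ 1.618; 2:1 ≈ 2.000; 3:2 ≈ 1.500.

A=2:1, B=3:2, C=golden ratio, D=root-2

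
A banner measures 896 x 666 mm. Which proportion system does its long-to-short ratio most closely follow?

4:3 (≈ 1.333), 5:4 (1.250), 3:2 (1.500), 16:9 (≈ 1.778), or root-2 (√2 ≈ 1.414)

896/666 ≈ 1.345. Nearest candidates are 4:3 (1.333, off by 0.012) and root-2 (1.414, off by 0.069).

4:3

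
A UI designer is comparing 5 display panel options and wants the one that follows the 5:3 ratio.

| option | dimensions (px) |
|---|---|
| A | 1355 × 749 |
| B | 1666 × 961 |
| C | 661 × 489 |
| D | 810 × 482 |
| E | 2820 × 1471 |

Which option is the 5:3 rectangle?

Target 5:3 ≈ 1.667.
A: 1.809 (Δ0.142)  B: 1.734 (Δ0.067)  C: 1.352 (Δ0.315)  D: 1.680 (Δ0.013)  E: 1.917 (Δ0.250)

D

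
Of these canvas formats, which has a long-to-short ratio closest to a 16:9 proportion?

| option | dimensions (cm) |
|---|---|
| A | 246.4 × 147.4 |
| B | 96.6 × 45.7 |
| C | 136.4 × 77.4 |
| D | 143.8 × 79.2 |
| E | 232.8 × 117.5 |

Target 16:9 ≈ 1.778.
A: 1.672 (Δ0.106)  B: 2.114 (Δ0.336)  C: 1.762 (Δ0.016)  D: 1.816 (Δ0.038)  E: 1.981 (Δ0.203)

C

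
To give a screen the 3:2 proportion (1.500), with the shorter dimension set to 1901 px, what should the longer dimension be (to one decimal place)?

3:2 = 1.50000.
Longer side = 1901 × 1.50000 ≈ 2851.500 → 2851.5 px.

2851.5 px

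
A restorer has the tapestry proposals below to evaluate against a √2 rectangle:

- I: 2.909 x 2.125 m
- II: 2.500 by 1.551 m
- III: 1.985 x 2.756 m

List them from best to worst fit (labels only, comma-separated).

III, I, II

I: 2.909/2.125 ≈ 1.369 → |1.369 − 1.414| = 0.045
II: 2.500/1.551 ≈ 1.612 → |1.612 − 1.414| = 0.198
III: 2.756/1.985 ≈ 1.388 → |1.388 − 1.414| = 0.026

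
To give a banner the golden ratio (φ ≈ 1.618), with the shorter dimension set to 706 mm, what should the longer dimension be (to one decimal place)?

golden ratio ≈ 1.61803.
Longer side = 706 × 1.61803 ≈ 1142.329 → 1142.3 mm.

1142.3 mm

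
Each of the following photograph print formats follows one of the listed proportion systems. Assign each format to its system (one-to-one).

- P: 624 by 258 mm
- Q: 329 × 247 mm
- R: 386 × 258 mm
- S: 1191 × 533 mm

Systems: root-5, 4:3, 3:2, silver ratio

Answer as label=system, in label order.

P=silver ratio, Q=4:3, R=3:2, S=root-5

Ratios: P ≈ 2.419; Q ≈ 1.332; R ≈ 1.496; S ≈ 2.235.
Targets: root-5 ≈ 2.236; 4:3 ≈ 1.333; 3:2 ≈ 1.500; silver ratio ≈ 2.414.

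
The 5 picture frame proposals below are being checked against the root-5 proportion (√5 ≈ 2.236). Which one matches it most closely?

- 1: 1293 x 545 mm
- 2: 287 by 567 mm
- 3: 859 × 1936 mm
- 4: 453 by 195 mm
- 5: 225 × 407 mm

3

Target root-5 ≈ 2.236.
1: 2.372 (Δ0.136)  2: 1.976 (Δ0.260)  3: 2.254 (Δ0.018)  4: 2.323 (Δ0.087)  5: 1.809 (Δ0.427)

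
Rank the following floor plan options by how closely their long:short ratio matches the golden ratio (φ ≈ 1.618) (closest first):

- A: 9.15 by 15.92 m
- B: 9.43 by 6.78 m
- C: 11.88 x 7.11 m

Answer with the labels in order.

C, A, B

A: 15.92/9.15 ≈ 1.740 → |1.740 − 1.618| = 0.122
B: 9.43/6.78 ≈ 1.391 → |1.391 − 1.618| = 0.227
C: 11.88/7.11 ≈ 1.671 → |1.671 − 1.618| = 0.053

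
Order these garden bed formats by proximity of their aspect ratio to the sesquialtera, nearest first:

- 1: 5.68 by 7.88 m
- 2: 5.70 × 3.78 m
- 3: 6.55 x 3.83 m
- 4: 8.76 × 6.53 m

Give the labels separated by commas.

2, 1, 4, 3

1: 7.88/5.68 ≈ 1.387 → |1.387 − 1.500| = 0.113
2: 5.70/3.78 ≈ 1.508 → |1.508 − 1.500| = 0.008
3: 6.55/3.83 ≈ 1.710 → |1.710 − 1.500| = 0.210
4: 8.76/6.53 ≈ 1.342 → |1.342 − 1.500| = 0.158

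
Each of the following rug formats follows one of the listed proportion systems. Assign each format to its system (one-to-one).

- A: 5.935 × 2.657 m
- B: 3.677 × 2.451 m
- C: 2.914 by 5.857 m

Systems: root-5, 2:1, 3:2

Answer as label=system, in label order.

Ratios: A ≈ 2.234; B ≈ 1.500; C ≈ 2.010.
Targets: root-5 ≈ 2.236; 2:1 ≈ 2.000; 3:2 ≈ 1.500.

A=root-5, B=3:2, C=2:1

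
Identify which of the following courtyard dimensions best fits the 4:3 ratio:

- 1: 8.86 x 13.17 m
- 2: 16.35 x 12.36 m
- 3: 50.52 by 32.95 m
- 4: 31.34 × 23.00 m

Target 4:3 ≈ 1.333.
1: 1.486 (Δ0.153)  2: 1.323 (Δ0.010)  3: 1.533 (Δ0.200)  4: 1.363 (Δ0.030)

2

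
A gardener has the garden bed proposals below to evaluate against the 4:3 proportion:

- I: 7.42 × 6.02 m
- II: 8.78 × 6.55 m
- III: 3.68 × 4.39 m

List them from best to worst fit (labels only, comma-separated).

II, I, III

Ratios: I = 7.42 / 6.02 ≈ 1.233; II = 8.78 / 6.55 ≈ 1.340; III = 4.39 / 3.68 ≈ 1.193.
|Δ from 1.333|: I 0.100; II 0.007; III 0.140.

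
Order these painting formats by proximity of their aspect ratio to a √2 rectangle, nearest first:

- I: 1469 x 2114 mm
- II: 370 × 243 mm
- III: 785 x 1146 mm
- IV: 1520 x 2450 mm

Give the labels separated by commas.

I, III, II, IV

I: 2114/1469 ≈ 1.439 → |1.439 − 1.414| = 0.025
II: 370/243 ≈ 1.523 → |1.523 − 1.414| = 0.109
III: 1146/785 ≈ 1.460 → |1.460 − 1.414| = 0.046
IV: 2450/1520 ≈ 1.612 → |1.612 − 1.414| = 0.198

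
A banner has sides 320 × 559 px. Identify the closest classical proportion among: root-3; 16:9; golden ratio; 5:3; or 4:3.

root-3

Ratio = 559 / 320 ≈ 1.747.
Distances: root-3 1.732 (Δ 0.015); 16:9 1.778 (Δ 0.031); golden ratio 1.618 (Δ 0.129); 5:3 1.667 (Δ 0.080); 4:3 1.333 (Δ 0.414).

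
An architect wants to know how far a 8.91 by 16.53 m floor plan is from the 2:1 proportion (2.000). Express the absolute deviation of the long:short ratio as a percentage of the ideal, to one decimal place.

7.2%

Ratio = 16.53 / 8.91 ≈ 1.8552.
Ideal 2:1 = 2.0000. |1.8552 − 2.0000| / 2.0000 ≈ 7.24% → 7.2%.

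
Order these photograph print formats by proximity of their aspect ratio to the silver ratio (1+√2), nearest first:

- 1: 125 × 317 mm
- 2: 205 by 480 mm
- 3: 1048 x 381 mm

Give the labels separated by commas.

1: 317/125 ≈ 2.536 → |2.536 − 2.414| = 0.122
2: 480/205 ≈ 2.341 → |2.341 − 2.414| = 0.073
3: 1048/381 ≈ 2.751 → |2.751 − 2.414| = 0.337

2, 1, 3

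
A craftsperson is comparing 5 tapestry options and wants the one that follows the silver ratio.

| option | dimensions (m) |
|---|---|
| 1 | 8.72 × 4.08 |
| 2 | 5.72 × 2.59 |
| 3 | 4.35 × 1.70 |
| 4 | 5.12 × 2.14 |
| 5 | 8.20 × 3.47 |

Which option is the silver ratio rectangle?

Target silver ratio ≈ 2.414.
1: 2.137 (Δ0.277)  2: 2.208 (Δ0.206)  3: 2.559 (Δ0.145)  4: 2.393 (Δ0.021)  5: 2.363 (Δ0.051)

4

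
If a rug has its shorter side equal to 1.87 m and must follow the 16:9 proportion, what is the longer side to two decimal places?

16:9 ≈ 1.77778.
Longer side = 1.87 × 1.77778 ≈ 3.3244 → 3.32 m.

3.32 m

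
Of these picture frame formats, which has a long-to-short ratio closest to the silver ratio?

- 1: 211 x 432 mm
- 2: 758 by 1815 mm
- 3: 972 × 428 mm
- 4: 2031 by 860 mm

2

Ratios (long/short): 1 ≈ 2.047; 2 ≈ 2.394; 3 ≈ 2.271; 4 ≈ 2.362.
silver ratio ≈ 2.414; option 2 is nearest (Δ 0.020).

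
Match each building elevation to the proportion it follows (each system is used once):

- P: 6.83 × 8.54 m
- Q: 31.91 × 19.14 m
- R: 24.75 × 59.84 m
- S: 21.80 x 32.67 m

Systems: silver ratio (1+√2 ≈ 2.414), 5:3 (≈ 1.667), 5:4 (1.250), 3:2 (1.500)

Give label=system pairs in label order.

P = 8.54/6.83 ≈ 1.250 → 5:4 (1.250)
Q = 31.91/19.14 ≈ 1.667 → 5:3 (1.667)
R = 59.84/24.75 ≈ 2.418 → silver ratio (2.414)
S = 32.67/21.80 ≈ 1.499 → 3:2 (1.500)

P=5:4, Q=5:3, R=silver ratio, S=3:2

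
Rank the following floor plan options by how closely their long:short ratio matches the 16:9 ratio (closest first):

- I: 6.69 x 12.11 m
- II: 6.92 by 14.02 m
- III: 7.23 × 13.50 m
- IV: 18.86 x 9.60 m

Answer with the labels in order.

I: 12.11/6.69 ≈ 1.810 → |1.810 − 1.778| = 0.032
II: 14.02/6.92 ≈ 2.026 → |2.026 − 1.778| = 0.248
III: 13.50/7.23 ≈ 1.867 → |1.867 − 1.778| = 0.089
IV: 18.86/9.60 ≈ 1.965 → |1.965 − 1.778| = 0.187

I, III, IV, II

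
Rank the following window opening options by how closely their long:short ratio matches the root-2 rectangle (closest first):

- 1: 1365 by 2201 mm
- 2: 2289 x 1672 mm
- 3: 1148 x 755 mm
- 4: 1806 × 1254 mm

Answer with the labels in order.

4, 2, 3, 1

1: 2201/1365 ≈ 1.612 → |1.612 − 1.414| = 0.198
2: 2289/1672 ≈ 1.369 → |1.369 − 1.414| = 0.045
3: 1148/755 ≈ 1.521 → |1.521 − 1.414| = 0.107
4: 1806/1254 ≈ 1.440 → |1.440 − 1.414| = 0.026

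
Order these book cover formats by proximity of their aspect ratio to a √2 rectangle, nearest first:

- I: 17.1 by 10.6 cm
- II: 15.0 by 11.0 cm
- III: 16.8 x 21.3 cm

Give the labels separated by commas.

II, III, I

I: 17.1/10.6 ≈ 1.613 → |1.613 − 1.414| = 0.199
II: 15.0/11.0 ≈ 1.364 → |1.364 − 1.414| = 0.050
III: 21.3/16.8 ≈ 1.268 → |1.268 − 1.414| = 0.146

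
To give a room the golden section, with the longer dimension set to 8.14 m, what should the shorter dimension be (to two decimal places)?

5.03 m

golden ratio ≈ 1.61803.
Shorter side = 8.14 ÷ 1.61803 ≈ 5.0308 → 5.03 m.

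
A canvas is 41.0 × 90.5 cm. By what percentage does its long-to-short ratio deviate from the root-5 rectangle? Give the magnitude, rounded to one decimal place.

Ratio = 90.5 / 41.0 ≈ 2.2073.
Ideal root-5 ≈ 2.2361. |2.2073 − 2.2361| / 2.2361 ≈ 1.29% → 1.3%.

1.3%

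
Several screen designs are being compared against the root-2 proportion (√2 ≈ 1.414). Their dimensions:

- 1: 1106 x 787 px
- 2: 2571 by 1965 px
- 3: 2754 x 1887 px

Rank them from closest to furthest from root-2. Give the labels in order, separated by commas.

1, 3, 2

1: 1106/787 ≈ 1.405 → |1.405 − 1.414| = 0.009
2: 2571/1965 ≈ 1.308 → |1.308 − 1.414| = 0.106
3: 2754/1887 ≈ 1.459 → |1.459 − 1.414| = 0.045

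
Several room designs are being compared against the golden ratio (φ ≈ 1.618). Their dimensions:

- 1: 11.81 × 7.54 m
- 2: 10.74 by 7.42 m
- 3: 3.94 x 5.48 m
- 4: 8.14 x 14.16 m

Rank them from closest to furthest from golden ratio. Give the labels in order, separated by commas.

1, 4, 2, 3

Ratios: 1 = 11.81 / 7.54 ≈ 1.566; 2 = 10.74 / 7.42 ≈ 1.447; 3 = 5.48 / 3.94 ≈ 1.391; 4 = 14.16 / 8.14 ≈ 1.740.
|Δ from 1.618|: 1 0.052; 2 0.171; 3 0.227; 4 0.122.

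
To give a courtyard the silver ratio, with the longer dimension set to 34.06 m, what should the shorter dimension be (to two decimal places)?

silver ratio ≈ 2.41421.
Shorter side = 34.06 ÷ 2.41421 ≈ 14.1081 → 14.11 m.

14.11 m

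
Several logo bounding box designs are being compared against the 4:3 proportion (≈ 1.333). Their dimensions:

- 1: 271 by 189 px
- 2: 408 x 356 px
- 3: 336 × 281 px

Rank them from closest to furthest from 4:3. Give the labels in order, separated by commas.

Ratios: 1 = 271 / 189 ≈ 1.434; 2 = 408 / 356 ≈ 1.146; 3 = 336 / 281 ≈ 1.196.
|Δ from 1.333|: 1 0.101; 2 0.187; 3 0.137.

1, 3, 2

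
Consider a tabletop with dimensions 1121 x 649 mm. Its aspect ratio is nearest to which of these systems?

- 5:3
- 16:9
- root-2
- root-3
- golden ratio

root-3

Ratio = 1121 / 649 ≈ 1.727.
Distances: 5:3 1.667 (Δ 0.060); 16:9 1.778 (Δ 0.051); root-2 1.414 (Δ 0.313); root-3 1.732 (Δ 0.005); golden ratio 1.618 (Δ 0.109).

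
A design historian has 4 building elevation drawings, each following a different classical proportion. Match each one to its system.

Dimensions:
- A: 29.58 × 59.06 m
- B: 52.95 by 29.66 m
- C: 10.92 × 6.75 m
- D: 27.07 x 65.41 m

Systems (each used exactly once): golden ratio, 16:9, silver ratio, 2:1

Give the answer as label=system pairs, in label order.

A=2:1, B=16:9, C=golden ratio, D=silver ratio

Ratios: A ≈ 1.997; B ≈ 1.785; C ≈ 1.618; D ≈ 2.416.
Targets: golden ratio ≈ 1.618; 16:9 ≈ 1.778; silver ratio ≈ 2.414; 2:1 ≈ 2.000.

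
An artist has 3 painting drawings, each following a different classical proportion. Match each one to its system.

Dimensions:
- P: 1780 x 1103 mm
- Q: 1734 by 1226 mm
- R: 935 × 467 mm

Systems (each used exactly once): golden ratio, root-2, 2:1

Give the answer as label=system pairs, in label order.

P=golden ratio, Q=root-2, R=2:1

P = 1780/1103 ≈ 1.614 → golden ratio (1.618)
Q = 1734/1226 ≈ 1.414 → root-2 (1.414)
R = 935/467 ≈ 2.002 → 2:1 (2.000)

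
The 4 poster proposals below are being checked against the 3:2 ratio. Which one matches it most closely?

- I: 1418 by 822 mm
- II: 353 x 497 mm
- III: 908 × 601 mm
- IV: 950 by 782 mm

Target 3:2 ≈ 1.500.
I: 1.725 (Δ0.225)  II: 1.408 (Δ0.092)  III: 1.511 (Δ0.011)  IV: 1.215 (Δ0.285)

III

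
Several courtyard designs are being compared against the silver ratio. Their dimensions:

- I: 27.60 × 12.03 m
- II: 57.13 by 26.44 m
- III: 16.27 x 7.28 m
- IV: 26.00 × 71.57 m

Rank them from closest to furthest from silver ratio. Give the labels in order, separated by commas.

Ratios: I = 27.60 / 12.03 ≈ 2.294; II = 57.13 / 26.44 ≈ 2.161; III = 16.27 / 7.28 ≈ 2.235; IV = 71.57 / 26.00 ≈ 2.753.
|Δ from 2.414|: I 0.120; II 0.253; III 0.179; IV 0.339.

I, III, II, IV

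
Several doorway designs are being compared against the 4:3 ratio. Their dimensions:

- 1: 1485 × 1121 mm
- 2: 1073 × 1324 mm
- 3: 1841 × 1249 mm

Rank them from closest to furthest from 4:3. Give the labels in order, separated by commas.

1: 1485/1121 ≈ 1.325 → |1.325 − 1.333| = 0.008
2: 1324/1073 ≈ 1.234 → |1.234 − 1.333| = 0.099
3: 1841/1249 ≈ 1.474 → |1.474 − 1.333| = 0.141

1, 2, 3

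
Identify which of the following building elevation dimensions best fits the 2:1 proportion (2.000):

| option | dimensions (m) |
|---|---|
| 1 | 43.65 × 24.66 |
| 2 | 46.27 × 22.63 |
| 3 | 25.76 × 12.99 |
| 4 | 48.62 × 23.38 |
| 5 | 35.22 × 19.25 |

Target 2:1 ≈ 2.000.
1: 1.770 (Δ0.230)  2: 2.045 (Δ0.045)  3: 1.983 (Δ0.017)  4: 2.080 (Δ0.080)  5: 1.830 (Δ0.170)

3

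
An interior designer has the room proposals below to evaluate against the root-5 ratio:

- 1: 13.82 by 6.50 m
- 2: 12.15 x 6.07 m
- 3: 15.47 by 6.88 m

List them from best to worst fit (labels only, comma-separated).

Ratios: 1 = 13.82 / 6.50 ≈ 2.126; 2 = 12.15 / 6.07 ≈ 2.002; 3 = 15.47 / 6.88 ≈ 2.249.
|Δ from 2.236|: 1 0.110; 2 0.234; 3 0.013.

3, 1, 2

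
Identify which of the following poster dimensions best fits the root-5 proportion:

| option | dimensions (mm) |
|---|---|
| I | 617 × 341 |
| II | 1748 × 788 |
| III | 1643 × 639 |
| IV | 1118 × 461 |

Target root-5 ≈ 2.236.
I: 1.809 (Δ0.427)  II: 2.218 (Δ0.018)  III: 2.571 (Δ0.335)  IV: 2.425 (Δ0.189)

II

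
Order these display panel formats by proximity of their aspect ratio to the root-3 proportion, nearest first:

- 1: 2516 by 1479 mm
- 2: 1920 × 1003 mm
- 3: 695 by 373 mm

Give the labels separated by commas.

Ratios: 1 = 2516 / 1479 ≈ 1.701; 2 = 1920 / 1003 ≈ 1.914; 3 = 695 / 373 ≈ 1.863.
|Δ from 1.732|: 1 0.031; 2 0.182; 3 0.131.

1, 3, 2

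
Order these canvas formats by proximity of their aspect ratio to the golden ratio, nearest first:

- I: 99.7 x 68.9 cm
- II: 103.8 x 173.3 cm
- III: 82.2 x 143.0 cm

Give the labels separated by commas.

I: 99.7/68.9 ≈ 1.447 → |1.447 − 1.618| = 0.171
II: 173.3/103.8 ≈ 1.670 → |1.670 − 1.618| = 0.052
III: 143.0/82.2 ≈ 1.740 → |1.740 − 1.618| = 0.122

II, III, I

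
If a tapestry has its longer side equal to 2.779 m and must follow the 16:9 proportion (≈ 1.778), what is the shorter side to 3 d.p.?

16:9 ≈ 1.77778.
Shorter side = 2.779 ÷ 1.77778 ≈ 1.56319 → 1.563 m.

1.563 m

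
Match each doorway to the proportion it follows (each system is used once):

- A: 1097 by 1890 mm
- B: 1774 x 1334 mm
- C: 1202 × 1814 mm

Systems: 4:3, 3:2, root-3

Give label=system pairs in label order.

Ratios: A ≈ 1.723; B ≈ 1.330; C ≈ 1.509.
Targets: 4:3 ≈ 1.333; 3:2 ≈ 1.500; root-3 ≈ 1.732.

A=root-3, B=4:3, C=3:2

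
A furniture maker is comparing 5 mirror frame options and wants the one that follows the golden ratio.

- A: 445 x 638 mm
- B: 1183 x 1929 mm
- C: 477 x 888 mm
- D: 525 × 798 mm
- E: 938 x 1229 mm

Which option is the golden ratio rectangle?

B

Ratios (long/short): A ≈ 1.434; B ≈ 1.631; C ≈ 1.862; D ≈ 1.520; E ≈ 1.310.
golden ratio ≈ 1.618; option B is nearest (Δ 0.013).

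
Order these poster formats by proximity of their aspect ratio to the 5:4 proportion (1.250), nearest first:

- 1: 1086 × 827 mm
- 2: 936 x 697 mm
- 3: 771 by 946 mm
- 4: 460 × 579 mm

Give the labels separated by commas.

1: 1086/827 ≈ 1.313 → |1.313 − 1.250| = 0.063
2: 936/697 ≈ 1.343 → |1.343 − 1.250| = 0.093
3: 946/771 ≈ 1.227 → |1.227 − 1.250| = 0.023
4: 579/460 ≈ 1.259 → |1.259 − 1.250| = 0.009

4, 3, 1, 2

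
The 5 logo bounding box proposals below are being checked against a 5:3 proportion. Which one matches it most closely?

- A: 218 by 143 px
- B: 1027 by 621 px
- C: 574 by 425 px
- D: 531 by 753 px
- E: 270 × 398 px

Target 5:3 ≈ 1.667.
A: 1.524 (Δ0.143)  B: 1.654 (Δ0.013)  C: 1.351 (Δ0.316)  D: 1.418 (Δ0.249)  E: 1.474 (Δ0.193)

B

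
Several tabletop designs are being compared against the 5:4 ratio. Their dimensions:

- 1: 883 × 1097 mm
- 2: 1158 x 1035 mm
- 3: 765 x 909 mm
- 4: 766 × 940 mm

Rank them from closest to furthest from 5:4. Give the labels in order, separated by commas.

Ratios: 1 = 1097 / 883 ≈ 1.242; 2 = 1158 / 1035 ≈ 1.119; 3 = 909 / 765 ≈ 1.188; 4 = 940 / 766 ≈ 1.227.
|Δ from 1.250|: 1 0.008; 2 0.131; 3 0.062; 4 0.023.

1, 4, 3, 2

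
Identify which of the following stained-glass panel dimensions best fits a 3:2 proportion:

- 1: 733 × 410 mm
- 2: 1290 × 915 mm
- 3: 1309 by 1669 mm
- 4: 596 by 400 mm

4

Target 3:2 ≈ 1.500.
1: 1.788 (Δ0.288)  2: 1.410 (Δ0.090)  3: 1.275 (Δ0.225)  4: 1.490 (Δ0.010)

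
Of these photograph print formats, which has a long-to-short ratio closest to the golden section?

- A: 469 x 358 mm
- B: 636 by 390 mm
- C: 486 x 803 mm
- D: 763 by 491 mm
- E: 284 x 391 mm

Target golden ratio ≈ 1.618.
A: 1.310 (Δ0.308)  B: 1.631 (Δ0.013)  C: 1.652 (Δ0.034)  D: 1.554 (Δ0.064)  E: 1.377 (Δ0.241)

B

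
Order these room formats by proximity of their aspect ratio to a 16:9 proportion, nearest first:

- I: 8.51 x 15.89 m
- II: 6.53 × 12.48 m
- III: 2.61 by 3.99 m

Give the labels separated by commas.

I: 15.89/8.51 ≈ 1.867 → |1.867 − 1.778| = 0.089
II: 12.48/6.53 ≈ 1.911 → |1.911 − 1.778| = 0.133
III: 3.99/2.61 ≈ 1.529 → |1.529 − 1.778| = 0.249

I, II, III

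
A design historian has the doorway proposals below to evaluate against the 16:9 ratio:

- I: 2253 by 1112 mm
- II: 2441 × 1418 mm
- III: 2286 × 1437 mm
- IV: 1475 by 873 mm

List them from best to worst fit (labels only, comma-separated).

II, IV, III, I

Ratios: I = 2253 / 1112 ≈ 2.026; II = 2441 / 1418 ≈ 1.721; III = 2286 / 1437 ≈ 1.591; IV = 1475 / 873 ≈ 1.690.
|Δ from 1.778|: I 0.248; II 0.057; III 0.187; IV 0.088.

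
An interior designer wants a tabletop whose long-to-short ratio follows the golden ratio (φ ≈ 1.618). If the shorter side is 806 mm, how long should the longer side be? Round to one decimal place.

1304.1 mm

golden ratio ≈ 1.61803.
Longer side = 806 × 1.61803 ≈ 1304.132 → 1304.1 mm.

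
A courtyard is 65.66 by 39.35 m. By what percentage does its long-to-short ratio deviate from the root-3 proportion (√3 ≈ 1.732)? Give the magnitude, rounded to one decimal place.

3.7%

Ratio = 65.66 / 39.35 ≈ 1.6686.
Ideal root-3 ≈ 1.7321. |1.6686 − 1.7321| / 1.7321 ≈ 3.67% → 3.7%.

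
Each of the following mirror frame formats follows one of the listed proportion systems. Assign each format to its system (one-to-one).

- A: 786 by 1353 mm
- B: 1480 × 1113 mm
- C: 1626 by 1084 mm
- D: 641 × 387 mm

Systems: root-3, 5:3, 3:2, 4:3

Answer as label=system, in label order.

Ratios: A ≈ 1.721; B ≈ 1.330; C ≈ 1.500; D ≈ 1.656.
Targets: root-3 ≈ 1.732; 5:3 ≈ 1.667; 3:2 ≈ 1.500; 4:3 ≈ 1.333.

A=root-3, B=4:3, C=3:2, D=5:3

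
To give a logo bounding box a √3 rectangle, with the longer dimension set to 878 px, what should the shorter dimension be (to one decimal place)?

root-3 ≈ 1.73205.
Shorter side = 878 ÷ 1.73205 ≈ 506.914 → 506.9 px.

506.9 px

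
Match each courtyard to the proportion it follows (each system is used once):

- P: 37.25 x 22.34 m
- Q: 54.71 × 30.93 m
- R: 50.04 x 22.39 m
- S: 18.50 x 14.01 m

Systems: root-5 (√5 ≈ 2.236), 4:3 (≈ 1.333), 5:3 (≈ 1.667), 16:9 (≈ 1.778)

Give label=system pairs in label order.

P=5:3, Q=16:9, R=root-5, S=4:3

P = 37.25/22.34 ≈ 1.667 → 5:3 (1.667)
Q = 54.71/30.93 ≈ 1.769 → 16:9 (1.778)
R = 50.04/22.39 ≈ 2.235 → root-5 (2.236)
S = 18.50/14.01 ≈ 1.320 → 4:3 (1.333)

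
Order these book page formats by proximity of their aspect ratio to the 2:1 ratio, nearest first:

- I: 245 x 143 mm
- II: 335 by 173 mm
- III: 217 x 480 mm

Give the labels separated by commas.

II, III, I

Ratios: I = 245 / 143 ≈ 1.713; II = 335 / 173 ≈ 1.936; III = 480 / 217 ≈ 2.212.
|Δ from 2.000|: I 0.287; II 0.064; III 0.212.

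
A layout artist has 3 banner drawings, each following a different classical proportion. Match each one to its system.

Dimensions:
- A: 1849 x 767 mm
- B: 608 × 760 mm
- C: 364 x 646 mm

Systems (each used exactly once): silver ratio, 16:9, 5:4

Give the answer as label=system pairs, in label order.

A = 1849/767 ≈ 2.411 → silver ratio (2.414)
B = 760/608 ≈ 1.250 → 5:4 (1.250)
C = 646/364 ≈ 1.775 → 16:9 (1.778)

A=silver ratio, B=5:4, C=16:9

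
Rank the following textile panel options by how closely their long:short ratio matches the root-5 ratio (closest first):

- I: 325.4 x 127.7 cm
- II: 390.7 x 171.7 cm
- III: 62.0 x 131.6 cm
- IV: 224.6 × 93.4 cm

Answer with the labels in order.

I: 325.4/127.7 ≈ 2.548 → |2.548 − 2.236| = 0.312
II: 390.7/171.7 ≈ 2.275 → |2.275 − 2.236| = 0.039
III: 131.6/62.0 ≈ 2.123 → |2.123 − 2.236| = 0.113
IV: 224.6/93.4 ≈ 2.405 → |2.405 − 2.236| = 0.169

II, III, IV, I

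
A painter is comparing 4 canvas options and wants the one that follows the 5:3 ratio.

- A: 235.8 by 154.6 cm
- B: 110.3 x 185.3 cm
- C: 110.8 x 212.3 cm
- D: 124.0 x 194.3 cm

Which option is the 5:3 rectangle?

Target 5:3 ≈ 1.667.
A: 1.525 (Δ0.142)  B: 1.680 (Δ0.013)  C: 1.916 (Δ0.249)  D: 1.567 (Δ0.100)

B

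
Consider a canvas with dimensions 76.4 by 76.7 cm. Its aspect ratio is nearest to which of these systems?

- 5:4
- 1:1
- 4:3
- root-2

1:1

Ratio = 76.7 / 76.4 ≈ 1.004.
Distances: 5:4 1.250 (Δ 0.246); 1:1 1.000 (Δ 0.004); 4:3 1.333 (Δ 0.329); root-2 1.414 (Δ 0.410).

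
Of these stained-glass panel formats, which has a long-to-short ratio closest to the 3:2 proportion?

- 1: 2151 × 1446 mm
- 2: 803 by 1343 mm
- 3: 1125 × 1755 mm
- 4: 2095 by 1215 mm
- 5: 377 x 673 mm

1

Ratios (long/short): 1 ≈ 1.488; 2 ≈ 1.672; 3 ≈ 1.560; 4 ≈ 1.724; 5 ≈ 1.785.
3:2 ≈ 1.500; option 1 is nearest (Δ 0.012).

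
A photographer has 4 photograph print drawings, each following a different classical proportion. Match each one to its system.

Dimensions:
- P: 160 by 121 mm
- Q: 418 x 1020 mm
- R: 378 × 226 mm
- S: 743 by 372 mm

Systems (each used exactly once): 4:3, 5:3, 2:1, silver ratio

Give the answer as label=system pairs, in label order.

Ratios: P ≈ 1.322; Q ≈ 2.440; R ≈ 1.673; S ≈ 1.997.
Targets: 4:3 ≈ 1.333; 5:3 ≈ 1.667; 2:1 ≈ 2.000; silver ratio ≈ 2.414.

P=4:3, Q=silver ratio, R=5:3, S=2:1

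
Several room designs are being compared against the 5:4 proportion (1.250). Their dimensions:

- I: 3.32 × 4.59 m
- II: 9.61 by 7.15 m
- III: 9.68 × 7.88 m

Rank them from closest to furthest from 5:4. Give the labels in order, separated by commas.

III, II, I

I: 4.59/3.32 ≈ 1.383 → |1.383 − 1.250| = 0.133
II: 9.61/7.15 ≈ 1.344 → |1.344 − 1.250| = 0.094
III: 9.68/7.88 ≈ 1.228 → |1.228 − 1.250| = 0.022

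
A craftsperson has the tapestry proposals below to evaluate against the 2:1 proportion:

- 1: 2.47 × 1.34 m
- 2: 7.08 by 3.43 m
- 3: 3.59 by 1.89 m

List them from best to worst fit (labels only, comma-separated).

2, 3, 1

1: 2.47/1.34 ≈ 1.843 → |1.843 − 2.000| = 0.157
2: 7.08/3.43 ≈ 2.064 → |2.064 − 2.000| = 0.064
3: 3.59/1.89 ≈ 1.899 → |1.899 − 2.000| = 0.101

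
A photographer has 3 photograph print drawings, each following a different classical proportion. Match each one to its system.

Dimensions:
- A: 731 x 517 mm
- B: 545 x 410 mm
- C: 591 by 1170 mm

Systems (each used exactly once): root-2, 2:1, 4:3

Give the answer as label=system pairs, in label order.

A=root-2, B=4:3, C=2:1

A = 731/517 ≈ 1.414 → root-2 (1.414)
B = 545/410 ≈ 1.329 → 4:3 (1.333)
C = 1170/591 ≈ 1.980 → 2:1 (2.000)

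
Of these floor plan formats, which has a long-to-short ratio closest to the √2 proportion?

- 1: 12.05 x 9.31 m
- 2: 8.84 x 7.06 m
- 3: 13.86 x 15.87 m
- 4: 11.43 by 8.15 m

Target root-2 ≈ 1.414.
1: 1.294 (Δ0.120)  2: 1.252 (Δ0.162)  3: 1.145 (Δ0.269)  4: 1.402 (Δ0.012)

4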